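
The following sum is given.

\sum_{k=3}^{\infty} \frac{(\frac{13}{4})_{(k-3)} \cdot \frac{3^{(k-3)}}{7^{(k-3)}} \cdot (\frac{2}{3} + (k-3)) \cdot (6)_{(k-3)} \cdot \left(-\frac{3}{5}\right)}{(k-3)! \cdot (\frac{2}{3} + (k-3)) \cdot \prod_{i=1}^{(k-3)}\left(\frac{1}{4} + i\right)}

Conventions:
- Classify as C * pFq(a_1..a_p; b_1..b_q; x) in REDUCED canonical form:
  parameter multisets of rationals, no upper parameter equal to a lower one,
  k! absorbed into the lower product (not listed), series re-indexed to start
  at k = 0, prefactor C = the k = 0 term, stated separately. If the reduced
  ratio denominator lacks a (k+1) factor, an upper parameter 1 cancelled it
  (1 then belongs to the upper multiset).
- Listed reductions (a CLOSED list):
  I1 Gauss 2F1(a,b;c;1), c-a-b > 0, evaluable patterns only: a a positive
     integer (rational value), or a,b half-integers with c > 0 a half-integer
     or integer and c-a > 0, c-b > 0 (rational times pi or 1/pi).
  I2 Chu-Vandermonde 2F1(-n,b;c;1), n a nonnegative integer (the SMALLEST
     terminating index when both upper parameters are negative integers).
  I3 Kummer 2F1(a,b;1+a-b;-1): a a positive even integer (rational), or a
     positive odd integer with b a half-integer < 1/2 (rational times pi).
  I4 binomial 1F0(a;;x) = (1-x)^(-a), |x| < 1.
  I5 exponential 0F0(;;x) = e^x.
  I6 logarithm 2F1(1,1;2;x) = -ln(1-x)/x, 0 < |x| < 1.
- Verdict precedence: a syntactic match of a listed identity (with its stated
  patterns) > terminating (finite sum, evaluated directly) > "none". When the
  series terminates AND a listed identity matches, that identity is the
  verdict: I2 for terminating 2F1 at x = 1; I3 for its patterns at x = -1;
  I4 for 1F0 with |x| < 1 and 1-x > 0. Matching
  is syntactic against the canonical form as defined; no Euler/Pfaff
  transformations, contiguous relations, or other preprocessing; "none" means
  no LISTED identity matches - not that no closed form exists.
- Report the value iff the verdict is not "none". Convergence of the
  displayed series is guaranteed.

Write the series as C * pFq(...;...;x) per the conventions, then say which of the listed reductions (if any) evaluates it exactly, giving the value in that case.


Reduced: x = \frac{3}{7}, 2F1, upper = {\frac{13}{4}, 6}, lower = {\frac{5}{4}}, C = -\frac{3}{5}. Verdict: none - at argument \frac{3}{7} the multisets {\frac{13}{4}, 6} ; {\frac{5}{4}} match no listed identity.

Key observation: t_0 being -\frac{3}{5}, the factor k + 2/3 cancels (top and bottom), leaving prefactor -3/5.
Term ratio: r(k) = \frac{3}{7} * (k+\frac{13}{4}) (k+6) / [(k+\frac{5}{4}) (k+1)] - rational; roots negated = parameters, x = \frac{3}{7}, C = -\frac{3}{5}.


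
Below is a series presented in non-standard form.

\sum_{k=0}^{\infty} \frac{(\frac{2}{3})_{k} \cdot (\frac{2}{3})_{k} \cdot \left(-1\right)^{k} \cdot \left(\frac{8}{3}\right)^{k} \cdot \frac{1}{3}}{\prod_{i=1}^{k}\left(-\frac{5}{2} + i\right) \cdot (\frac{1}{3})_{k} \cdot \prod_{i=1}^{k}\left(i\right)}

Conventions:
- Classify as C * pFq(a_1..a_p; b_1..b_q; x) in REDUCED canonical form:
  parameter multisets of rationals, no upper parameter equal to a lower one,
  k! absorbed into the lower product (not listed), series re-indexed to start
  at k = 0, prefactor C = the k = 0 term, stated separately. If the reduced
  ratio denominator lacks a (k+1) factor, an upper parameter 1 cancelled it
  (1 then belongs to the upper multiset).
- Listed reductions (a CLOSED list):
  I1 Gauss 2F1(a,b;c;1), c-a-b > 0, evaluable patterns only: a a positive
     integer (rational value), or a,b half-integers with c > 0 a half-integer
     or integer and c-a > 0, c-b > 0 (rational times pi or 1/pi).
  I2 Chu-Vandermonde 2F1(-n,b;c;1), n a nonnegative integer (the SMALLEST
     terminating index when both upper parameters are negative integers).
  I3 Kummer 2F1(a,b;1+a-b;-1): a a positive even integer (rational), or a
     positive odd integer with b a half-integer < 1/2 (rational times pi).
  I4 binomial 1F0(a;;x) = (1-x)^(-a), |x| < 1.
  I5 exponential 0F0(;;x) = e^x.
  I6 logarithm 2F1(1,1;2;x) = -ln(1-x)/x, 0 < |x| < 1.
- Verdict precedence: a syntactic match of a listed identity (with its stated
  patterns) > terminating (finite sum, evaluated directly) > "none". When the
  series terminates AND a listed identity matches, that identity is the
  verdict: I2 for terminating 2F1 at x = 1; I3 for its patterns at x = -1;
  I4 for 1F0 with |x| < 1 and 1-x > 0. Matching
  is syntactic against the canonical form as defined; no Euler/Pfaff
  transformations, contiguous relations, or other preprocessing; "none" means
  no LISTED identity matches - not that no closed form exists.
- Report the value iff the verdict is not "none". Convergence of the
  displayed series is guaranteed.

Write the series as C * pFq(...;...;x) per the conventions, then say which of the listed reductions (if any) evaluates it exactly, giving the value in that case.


Reduced: x = -\frac{8}{3}, 2F2, upper = {\frac{2}{3}, \frac{2}{3}}, lower = {-\frac{3}{2}, \frac{1}{3}}, C = \frac{1}{3}. Verdict: none here - no I1-I6 shape fits x = -\frac{8}{3} with lower {-\frac{3}{2}, \frac{1}{3}}.

Structural cue: t_0 = \frac{1}{3} here, and the lower running product (C = 1/3) is a rising factorial.
Ratio: r(k) = -\frac{8}{3} * (k+\frac{2}{3}) (k+\frac{2}{3}) / [(k-\frac{3}{2}) (k+\frac{1}{3}) (k+1)] - poly over poly, x = -\frac{8}{3} from leading terms; C = \frac{1}{3} at k = 0.


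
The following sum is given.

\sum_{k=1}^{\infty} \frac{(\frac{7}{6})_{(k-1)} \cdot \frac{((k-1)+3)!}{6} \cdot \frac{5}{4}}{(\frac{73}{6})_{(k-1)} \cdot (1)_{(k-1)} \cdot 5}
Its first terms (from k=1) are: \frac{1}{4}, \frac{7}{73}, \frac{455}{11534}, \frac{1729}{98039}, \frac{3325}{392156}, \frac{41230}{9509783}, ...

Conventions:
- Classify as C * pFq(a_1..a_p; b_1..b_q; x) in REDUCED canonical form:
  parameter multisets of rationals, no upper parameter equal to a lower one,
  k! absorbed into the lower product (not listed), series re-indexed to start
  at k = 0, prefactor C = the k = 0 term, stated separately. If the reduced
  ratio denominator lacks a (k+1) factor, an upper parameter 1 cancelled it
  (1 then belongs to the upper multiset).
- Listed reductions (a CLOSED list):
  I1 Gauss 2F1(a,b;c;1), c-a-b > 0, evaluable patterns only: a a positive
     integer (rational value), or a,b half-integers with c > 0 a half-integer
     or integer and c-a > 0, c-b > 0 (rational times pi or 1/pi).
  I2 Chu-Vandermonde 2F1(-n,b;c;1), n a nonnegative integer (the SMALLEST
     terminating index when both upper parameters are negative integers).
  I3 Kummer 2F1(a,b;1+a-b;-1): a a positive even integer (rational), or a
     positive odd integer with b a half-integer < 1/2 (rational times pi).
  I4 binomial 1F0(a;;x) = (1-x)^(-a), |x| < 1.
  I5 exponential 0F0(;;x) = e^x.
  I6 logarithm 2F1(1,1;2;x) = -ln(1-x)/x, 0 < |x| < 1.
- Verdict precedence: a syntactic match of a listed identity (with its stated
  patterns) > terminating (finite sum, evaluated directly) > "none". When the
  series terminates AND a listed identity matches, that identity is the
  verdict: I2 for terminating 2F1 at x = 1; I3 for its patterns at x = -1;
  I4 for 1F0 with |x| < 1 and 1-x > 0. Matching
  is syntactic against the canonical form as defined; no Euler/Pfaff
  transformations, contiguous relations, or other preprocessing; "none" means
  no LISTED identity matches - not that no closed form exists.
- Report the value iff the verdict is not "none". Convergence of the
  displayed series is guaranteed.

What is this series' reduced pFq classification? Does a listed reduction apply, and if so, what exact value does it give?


Classification (C = \frac{1}{4}): 2F1 with upper {\frac{7}{6}, 4}, lower {\frac{73}{6}}, argument x = 1. Verdict: Gauss (I1, integer-parameter pattern) applies (x = 1: the Gamma ratio telescopes since c-a-b = 7 > 0 and a = 4 in Z>0). Hence: \frac{314699}{746496}.

The tell: t_0 = \frac{1}{4} here, and the constant factors (prefactor 1/4) combine into one prefactor.
Adjacent-term ratio: r(k) = 1 * (k+\frac{7}{6}) (k+4) / [(k+\frac{73}{6}) (k+1)] - rational; roots negated = parameters, x = 1, C = \frac{1}{4}.


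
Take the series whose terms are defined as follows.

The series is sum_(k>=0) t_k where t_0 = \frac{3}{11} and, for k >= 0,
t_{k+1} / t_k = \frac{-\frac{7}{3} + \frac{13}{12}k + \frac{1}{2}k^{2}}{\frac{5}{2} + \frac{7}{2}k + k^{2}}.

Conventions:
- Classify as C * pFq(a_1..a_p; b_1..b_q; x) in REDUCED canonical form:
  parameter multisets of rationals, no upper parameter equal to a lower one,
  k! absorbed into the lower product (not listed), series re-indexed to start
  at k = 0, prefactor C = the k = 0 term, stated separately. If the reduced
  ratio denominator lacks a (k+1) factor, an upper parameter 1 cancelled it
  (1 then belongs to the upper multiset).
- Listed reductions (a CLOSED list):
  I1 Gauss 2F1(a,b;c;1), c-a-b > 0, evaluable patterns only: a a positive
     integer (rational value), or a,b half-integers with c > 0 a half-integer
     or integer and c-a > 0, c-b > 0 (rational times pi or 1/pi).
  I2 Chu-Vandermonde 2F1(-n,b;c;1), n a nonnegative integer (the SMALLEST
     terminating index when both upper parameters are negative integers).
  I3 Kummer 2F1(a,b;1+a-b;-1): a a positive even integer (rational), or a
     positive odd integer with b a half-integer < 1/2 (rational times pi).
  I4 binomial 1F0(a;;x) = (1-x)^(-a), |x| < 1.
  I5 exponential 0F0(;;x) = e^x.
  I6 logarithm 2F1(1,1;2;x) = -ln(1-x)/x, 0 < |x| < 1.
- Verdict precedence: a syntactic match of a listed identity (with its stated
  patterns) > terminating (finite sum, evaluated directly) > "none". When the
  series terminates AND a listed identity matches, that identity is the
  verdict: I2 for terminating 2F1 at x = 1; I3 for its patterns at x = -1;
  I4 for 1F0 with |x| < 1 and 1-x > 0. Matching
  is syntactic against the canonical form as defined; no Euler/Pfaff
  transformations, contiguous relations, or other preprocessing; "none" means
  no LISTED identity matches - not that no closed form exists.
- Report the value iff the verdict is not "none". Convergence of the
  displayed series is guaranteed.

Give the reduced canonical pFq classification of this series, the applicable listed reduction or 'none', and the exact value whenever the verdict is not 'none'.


Reduced: x = \frac{1}{2}, 2F1, upper = {-\frac{4}{3}, \frac{7}{2}}, lower = {\frac{5}{2}}, C = \frac{3}{11}. Verdict: none here - no I1-I6 shape fits x = \frac{1}{2} with lower {\frac{5}{2}}.

Key step: from the first term \frac{3}{11}: factor the ratio over Q (C = 3/11): negated roots = parameters.
Consecutive-term ratio: r(k) = \frac{1}{2} * (k-\frac{4}{3}) (k+\frac{7}{2}) / [(k+\frac{5}{2}) (k+1)] - poly over poly, x = \frac{1}{2} from leading terms; C = \frac{3}{11} at k = 0.


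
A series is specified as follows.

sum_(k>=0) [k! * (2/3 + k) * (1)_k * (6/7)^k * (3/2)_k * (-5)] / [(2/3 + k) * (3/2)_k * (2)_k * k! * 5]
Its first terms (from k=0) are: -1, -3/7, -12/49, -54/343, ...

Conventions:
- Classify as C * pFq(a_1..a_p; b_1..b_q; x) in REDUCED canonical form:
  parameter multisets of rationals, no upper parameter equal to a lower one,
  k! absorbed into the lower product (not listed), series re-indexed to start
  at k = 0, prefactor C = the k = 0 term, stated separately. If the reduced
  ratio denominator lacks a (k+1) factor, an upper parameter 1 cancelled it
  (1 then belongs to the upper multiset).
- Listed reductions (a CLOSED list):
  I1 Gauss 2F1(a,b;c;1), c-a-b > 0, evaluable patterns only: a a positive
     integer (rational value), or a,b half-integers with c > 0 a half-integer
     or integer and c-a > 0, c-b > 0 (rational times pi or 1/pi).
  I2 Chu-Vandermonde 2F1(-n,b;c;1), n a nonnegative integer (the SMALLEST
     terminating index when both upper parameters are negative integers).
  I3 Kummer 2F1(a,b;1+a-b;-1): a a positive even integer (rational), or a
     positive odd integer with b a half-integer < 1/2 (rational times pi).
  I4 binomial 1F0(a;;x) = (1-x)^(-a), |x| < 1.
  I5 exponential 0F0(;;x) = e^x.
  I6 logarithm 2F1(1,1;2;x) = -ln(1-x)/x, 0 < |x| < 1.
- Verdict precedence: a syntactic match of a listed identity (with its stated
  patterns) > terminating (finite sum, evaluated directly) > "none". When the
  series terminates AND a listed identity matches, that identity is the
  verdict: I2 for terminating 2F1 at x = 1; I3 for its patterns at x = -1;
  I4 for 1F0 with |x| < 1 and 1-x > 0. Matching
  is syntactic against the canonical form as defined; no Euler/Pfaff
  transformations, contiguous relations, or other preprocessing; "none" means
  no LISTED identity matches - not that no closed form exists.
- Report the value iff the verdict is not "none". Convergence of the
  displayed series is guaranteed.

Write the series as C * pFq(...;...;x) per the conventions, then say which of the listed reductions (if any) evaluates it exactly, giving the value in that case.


Key observation: x = (6/7) and the constant factors (prefactor -1) combine into one prefactor.
Term ratio: r(k) = (6/7) * (k+1) (k+1) / [(k+2) (k+1)] - rational in k, leading ratio (6/7); with t_0 = -1, classification follows.

Prefactor -1, argument 6/7: 2F1 with upper {1, 1} over lower {2}. Verdict: this is the I6 logarithm reduction (the logarithm: parameters (1,1;2), x = 6/7). Value: (7/6) * ln(1/7).


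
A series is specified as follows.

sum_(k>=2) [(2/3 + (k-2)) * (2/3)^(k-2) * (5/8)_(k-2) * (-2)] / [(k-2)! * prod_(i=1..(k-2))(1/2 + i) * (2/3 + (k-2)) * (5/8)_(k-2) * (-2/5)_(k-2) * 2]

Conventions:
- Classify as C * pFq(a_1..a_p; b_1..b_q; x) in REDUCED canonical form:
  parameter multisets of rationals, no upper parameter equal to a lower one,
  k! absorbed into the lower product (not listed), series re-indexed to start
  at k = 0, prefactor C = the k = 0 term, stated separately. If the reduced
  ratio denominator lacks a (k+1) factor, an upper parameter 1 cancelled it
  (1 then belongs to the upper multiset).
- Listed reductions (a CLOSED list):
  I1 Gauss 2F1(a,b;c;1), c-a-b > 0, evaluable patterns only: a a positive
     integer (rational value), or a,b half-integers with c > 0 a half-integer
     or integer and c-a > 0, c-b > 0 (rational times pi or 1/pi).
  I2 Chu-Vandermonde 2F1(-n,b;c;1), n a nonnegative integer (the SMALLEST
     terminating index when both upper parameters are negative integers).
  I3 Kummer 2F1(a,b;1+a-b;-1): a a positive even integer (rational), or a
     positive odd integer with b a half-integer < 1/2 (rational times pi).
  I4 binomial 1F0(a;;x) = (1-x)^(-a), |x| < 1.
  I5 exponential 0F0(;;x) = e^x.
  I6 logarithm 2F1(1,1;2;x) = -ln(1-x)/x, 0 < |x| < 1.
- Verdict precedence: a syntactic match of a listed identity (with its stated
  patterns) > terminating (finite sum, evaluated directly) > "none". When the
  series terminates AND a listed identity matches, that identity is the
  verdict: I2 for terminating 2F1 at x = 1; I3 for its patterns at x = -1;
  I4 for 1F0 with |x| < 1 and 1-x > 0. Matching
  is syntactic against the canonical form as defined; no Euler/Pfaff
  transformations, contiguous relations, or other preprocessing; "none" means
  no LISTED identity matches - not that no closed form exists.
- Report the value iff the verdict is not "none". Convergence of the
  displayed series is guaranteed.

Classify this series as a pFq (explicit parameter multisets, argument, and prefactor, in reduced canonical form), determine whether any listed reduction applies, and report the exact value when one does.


With C = -1: the canonical form is 0F2(-; -2/5, 3/2; 2/3). Verdict: none (x = 2/3): each listed identity misses the multisets {-} ; {-2/5, 3/2}.

Structural cue: t_0 = -1 here, and the parameter 5/8 appears in both the upper and lower lists and cancels (alongside the other common factor).
Adjacent-term ratio: r(k) = (2/3) * 1 / [(k-2/5) (k+3/2) (k+1)] ; factor over Q: parameters, x = (2/3), and C = -1.


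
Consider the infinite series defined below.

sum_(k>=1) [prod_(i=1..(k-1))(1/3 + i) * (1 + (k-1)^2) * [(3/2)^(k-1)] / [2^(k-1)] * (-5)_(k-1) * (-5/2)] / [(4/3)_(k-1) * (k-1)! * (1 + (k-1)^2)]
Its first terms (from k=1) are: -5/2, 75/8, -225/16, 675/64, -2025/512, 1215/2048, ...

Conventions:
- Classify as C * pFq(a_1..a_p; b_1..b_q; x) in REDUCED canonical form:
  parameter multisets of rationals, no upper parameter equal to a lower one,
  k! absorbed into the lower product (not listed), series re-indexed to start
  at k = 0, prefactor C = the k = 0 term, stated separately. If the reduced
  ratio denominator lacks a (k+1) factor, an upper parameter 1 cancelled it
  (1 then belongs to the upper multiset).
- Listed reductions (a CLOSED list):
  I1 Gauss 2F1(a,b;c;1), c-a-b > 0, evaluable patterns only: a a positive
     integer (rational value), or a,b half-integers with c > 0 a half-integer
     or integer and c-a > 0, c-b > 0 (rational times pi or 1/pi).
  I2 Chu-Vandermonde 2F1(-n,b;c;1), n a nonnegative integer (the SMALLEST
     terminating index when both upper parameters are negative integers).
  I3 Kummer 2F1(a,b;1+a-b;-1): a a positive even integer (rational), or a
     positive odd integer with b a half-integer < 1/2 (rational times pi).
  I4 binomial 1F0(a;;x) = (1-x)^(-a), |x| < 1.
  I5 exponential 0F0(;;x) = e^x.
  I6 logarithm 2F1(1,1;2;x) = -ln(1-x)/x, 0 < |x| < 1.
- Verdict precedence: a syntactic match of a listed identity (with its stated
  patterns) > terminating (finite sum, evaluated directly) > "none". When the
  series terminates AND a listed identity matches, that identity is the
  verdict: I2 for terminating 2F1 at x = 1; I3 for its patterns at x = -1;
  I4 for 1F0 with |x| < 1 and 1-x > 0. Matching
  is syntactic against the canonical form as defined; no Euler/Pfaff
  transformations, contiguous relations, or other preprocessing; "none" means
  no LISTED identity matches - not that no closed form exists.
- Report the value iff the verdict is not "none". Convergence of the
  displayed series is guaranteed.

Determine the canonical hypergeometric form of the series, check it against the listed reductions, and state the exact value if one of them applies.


This is -5/2 * 1F0(-5; -; 3/4) in reduced canonical form. Verdict: this is the I4 binomial reduction (the 1F0 binomial series: exponent 5, x = 3/4). Its exact value is -5/2048.

Key step: x = (3/4) and the two k-th powers (prefactor -5/2) combine into one argument.
Ratio: r(k) = (3/4) * (k-5) / [(k+1)] ; factor over Q: parameters, x = (3/4), and C = -5/2.


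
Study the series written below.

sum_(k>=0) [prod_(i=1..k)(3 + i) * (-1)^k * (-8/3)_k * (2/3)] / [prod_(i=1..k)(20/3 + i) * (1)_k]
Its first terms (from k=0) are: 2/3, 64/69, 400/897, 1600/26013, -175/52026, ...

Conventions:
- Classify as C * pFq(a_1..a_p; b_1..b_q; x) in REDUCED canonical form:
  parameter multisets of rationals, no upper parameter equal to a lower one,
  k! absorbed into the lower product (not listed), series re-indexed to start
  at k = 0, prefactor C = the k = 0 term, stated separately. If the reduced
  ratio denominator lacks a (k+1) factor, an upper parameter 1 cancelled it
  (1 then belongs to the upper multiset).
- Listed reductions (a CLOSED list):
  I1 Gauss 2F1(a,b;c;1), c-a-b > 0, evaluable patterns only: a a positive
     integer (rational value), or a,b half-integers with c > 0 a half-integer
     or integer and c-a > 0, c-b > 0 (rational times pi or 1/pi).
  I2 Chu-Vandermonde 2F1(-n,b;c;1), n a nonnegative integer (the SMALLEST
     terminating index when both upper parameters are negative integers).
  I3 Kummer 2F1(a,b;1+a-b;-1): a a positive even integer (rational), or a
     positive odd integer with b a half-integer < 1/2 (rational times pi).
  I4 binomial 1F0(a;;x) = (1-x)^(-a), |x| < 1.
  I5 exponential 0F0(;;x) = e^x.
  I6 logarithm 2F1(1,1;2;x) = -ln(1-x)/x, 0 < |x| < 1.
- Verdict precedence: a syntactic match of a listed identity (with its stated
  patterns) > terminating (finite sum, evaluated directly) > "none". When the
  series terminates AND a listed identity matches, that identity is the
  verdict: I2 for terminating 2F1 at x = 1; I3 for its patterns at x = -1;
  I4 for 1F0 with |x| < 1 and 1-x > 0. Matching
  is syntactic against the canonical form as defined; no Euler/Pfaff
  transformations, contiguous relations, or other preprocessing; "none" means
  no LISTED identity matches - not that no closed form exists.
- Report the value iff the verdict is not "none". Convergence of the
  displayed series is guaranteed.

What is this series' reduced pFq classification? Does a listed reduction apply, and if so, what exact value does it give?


Reduced: x = -1, 2F1, upper = {-8/3, 4}, lower = {23/3}, C = 2/3. Verdict: this is Kummer's theorem (I3) (x = -1; c = 23/3 equals 1+a-b for upper {-8/3, 4}: listed pattern). Hence: 170/81.

Structural cue: from the first term 2/3: the lower running product (C = 2/3) is a rising factorial.
Step ratio: r(k) = (-1) * (k-8/3) (k+4) / [(k+23/3) (k+1)] ; factor over Q: parameters, x = (-1), and C = 2/3.


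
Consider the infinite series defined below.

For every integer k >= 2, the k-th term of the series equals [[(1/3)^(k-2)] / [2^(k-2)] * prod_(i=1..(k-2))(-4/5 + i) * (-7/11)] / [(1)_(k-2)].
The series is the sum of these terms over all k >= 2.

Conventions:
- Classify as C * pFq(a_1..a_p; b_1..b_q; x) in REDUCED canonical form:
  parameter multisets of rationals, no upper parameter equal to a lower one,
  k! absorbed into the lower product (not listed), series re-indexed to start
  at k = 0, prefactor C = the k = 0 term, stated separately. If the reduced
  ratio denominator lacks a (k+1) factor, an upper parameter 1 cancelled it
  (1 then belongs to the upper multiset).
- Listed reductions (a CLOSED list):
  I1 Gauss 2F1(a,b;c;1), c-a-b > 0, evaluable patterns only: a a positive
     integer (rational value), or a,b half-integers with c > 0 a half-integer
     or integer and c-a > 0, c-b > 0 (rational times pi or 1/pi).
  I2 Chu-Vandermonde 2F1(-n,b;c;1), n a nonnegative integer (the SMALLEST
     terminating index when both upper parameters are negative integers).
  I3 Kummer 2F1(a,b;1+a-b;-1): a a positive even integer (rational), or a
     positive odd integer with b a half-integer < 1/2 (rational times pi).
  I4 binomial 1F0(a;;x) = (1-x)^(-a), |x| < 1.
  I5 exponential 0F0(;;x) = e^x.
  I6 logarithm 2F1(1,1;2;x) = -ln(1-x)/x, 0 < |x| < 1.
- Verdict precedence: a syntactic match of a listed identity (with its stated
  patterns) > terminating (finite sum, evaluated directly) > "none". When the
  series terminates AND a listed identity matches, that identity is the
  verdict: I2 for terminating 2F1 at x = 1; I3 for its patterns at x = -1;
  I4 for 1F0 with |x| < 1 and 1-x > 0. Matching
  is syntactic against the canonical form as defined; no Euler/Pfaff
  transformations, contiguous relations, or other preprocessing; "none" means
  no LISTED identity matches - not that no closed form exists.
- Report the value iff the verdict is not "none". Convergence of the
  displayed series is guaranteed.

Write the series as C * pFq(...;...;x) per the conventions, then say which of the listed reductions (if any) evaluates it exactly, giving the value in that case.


At argument 1/6: a 1F0 with upper {1/5}, lower {-}, scaled by C = -7/11. Verdict: the binomial series (I4) applies (the 1F0 binomial series: exponent -1/5, x = 1/6). Value: (-7/11) * (5/6)^(-1/5).

Key observation: t_0 being -7/11, the two k-th powers (C = -7/11, x = 1/6) combine into one argument.
Ratio: r(k) = (1/6) * (k+1/5) / [(k+1)] - rational in k, leading ratio (1/6); with t_0 = -7/11, classification follows.


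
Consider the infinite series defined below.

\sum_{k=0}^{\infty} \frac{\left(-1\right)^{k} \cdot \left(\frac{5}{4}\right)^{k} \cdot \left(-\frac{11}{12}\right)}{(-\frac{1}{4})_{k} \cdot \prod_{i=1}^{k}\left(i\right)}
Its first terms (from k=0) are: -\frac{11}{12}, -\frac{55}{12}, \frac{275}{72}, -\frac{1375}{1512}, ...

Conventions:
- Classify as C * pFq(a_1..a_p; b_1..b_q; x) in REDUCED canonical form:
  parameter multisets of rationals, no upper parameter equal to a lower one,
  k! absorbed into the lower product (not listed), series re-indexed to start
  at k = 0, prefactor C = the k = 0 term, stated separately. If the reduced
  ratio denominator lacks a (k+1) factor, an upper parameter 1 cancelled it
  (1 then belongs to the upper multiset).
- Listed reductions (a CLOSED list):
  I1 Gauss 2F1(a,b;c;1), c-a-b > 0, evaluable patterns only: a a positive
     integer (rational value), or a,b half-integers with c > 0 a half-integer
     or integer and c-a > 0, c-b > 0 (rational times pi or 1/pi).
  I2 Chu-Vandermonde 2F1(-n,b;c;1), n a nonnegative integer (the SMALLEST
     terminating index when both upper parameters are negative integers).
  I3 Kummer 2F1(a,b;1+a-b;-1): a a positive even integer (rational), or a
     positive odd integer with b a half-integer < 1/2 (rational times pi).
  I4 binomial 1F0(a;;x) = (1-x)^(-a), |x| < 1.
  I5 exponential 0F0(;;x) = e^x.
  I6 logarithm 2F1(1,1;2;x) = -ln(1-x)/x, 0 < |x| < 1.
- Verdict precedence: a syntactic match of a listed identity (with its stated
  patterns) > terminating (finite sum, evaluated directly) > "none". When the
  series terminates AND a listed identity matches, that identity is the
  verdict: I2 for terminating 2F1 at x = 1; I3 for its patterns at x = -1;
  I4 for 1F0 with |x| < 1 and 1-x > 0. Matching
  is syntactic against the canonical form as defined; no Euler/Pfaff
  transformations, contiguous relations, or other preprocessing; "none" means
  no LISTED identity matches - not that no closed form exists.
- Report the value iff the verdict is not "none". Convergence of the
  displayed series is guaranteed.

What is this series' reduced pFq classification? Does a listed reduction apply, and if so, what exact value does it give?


Classification (C = -\frac{11}{12}): 0F1 with upper {-}, lower {-\frac{1}{4}}, argument x = -\frac{5}{4}. Verdict: none - this 0F1 at x = -\frac{5}{4} matches no listed pattern, and upper {-} holds no stopper.

Structural cue: from the first term -\frac{11}{12}: the (-1)^k factor (C = -11/12, x = -5/4) folds into the argument's sign.
Ratio: r(k) = -\frac{5}{4} * 1 / [(k-\frac{1}{4}) (k+1)] - rational; roots negated = parameters, x = -\frac{5}{4}, C = -\frac{11}{12}.


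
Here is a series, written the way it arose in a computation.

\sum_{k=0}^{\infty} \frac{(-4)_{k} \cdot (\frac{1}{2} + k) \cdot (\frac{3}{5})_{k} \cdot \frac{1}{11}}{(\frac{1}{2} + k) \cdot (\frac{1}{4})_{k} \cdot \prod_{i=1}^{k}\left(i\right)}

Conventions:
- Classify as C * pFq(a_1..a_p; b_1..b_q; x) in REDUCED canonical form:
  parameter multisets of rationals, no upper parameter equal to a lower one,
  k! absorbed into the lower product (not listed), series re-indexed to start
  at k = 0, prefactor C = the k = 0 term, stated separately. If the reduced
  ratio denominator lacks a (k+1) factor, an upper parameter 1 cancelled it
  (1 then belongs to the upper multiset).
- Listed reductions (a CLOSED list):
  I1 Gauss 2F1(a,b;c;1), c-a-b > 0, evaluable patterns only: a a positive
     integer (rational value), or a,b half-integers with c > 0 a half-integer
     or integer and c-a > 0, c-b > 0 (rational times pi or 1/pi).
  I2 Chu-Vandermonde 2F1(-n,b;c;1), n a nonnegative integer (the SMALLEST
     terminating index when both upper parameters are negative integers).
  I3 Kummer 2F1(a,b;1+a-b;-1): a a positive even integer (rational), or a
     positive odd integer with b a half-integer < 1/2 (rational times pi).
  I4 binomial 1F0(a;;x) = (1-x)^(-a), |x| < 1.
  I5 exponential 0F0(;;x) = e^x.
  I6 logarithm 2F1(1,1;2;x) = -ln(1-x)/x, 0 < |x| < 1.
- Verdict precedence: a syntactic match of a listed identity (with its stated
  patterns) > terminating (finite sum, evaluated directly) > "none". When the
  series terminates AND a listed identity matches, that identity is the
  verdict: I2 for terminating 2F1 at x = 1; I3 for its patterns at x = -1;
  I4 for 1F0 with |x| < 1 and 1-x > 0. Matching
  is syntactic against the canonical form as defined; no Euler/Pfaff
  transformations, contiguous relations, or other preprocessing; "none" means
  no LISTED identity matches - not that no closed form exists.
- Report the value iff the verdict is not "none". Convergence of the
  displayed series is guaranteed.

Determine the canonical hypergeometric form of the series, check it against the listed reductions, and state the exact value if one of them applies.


x = 1 here; the reduced form reads 2F1, upper {-4, \frac{3}{5}}, lower {\frac{1}{4}}, C = \frac{1}{11}. Verdict: Chu-Vandermonde (I2) matches (terminating 2F1 at x = 1 with n = 4, b = 3/5, c = \frac{1}{4}). Exact value: -\frac{371}{9375}.

Key observation: x = 1 and the factor k + 1/2 cancels (top and bottom), leaving prefactor 1/11.
Adjacent-term ratio: r(k) = 1 * (k-4) (k+\frac{3}{5}) / [(k+\frac{1}{4}) (k+1)] - rational; roots negated = parameters, x = 1, C = \frac{1}{11}.


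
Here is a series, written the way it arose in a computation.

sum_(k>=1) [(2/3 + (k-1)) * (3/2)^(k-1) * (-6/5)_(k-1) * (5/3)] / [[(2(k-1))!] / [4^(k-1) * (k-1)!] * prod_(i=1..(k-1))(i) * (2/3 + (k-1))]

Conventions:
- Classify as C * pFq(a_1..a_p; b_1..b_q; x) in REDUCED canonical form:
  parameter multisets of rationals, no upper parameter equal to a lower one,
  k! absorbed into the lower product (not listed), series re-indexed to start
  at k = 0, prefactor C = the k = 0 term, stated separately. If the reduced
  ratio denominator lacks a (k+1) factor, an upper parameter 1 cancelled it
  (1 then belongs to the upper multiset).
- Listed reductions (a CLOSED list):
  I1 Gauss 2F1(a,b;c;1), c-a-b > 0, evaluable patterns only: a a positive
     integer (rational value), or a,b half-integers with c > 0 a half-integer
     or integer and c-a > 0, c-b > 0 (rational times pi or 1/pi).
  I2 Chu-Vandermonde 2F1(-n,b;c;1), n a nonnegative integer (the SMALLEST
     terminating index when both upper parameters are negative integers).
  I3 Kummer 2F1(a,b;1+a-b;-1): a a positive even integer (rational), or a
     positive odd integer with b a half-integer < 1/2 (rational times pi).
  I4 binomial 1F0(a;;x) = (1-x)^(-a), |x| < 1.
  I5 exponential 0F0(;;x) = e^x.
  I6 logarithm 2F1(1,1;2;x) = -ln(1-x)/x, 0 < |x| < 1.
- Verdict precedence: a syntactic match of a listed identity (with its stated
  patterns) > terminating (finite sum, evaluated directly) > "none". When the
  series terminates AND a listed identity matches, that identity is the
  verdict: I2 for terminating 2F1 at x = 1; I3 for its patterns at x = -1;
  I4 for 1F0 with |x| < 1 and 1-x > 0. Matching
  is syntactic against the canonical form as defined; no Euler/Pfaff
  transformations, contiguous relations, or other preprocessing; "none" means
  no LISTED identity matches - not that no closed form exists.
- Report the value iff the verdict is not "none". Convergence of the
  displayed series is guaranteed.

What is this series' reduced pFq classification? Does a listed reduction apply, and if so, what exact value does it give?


The tell: from the first term 5/3: k + 2/3 divides numerator and denominator alike; C = 5/3, x = 3/2 after cancelling.
Term ratio: r(k) = (3/2) * (k-6/5) / [(k+1/2) (k+1)] ; factor over Q: parameters, x = (3/2), and C = 5/3.

x = 3/2 here; the reduced form reads 1F1, upper {-6/5}, lower {1/2}, C = 5/3. Verdict: none. A 1F1 with upper {-6/5} fits none of I1-I6 at x = 3/2; the sum runs forever.


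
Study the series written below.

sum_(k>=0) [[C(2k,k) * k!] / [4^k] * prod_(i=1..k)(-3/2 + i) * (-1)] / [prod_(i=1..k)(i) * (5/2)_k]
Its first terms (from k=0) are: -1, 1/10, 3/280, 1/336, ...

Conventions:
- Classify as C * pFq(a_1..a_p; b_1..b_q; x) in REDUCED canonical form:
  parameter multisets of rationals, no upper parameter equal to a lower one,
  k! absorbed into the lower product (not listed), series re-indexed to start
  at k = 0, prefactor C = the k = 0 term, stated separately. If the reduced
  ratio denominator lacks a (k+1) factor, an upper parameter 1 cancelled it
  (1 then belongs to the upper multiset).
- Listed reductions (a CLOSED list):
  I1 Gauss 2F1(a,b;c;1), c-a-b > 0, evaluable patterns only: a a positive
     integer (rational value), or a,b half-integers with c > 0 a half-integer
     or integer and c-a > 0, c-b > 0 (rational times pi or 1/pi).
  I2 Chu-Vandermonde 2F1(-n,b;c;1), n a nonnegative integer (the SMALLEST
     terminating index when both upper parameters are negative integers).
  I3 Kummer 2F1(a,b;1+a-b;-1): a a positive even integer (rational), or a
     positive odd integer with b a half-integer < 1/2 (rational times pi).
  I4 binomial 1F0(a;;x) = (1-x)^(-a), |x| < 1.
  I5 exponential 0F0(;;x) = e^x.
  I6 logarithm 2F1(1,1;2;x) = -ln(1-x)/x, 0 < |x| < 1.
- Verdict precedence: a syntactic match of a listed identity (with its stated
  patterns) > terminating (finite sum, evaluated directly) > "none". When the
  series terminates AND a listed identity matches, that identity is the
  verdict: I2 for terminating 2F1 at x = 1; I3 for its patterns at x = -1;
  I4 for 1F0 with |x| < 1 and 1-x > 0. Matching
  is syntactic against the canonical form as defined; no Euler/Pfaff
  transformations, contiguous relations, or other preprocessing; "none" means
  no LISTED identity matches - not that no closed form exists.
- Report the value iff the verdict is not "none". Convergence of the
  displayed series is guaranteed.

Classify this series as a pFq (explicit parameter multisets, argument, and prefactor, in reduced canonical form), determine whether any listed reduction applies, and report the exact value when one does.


At argument 1: a 2F1 with upper {-1/2, 1/2}, lower {5/2}, scaled by C = -1. Verdict: the half-integer Gauss pattern (I1) applies (x = 1; upper {-1/2, 1/2} half-integers, c = 5/2 in the evaluable pattern). Value: (-9/32) * pi.

The tell: t_0 = -1 here, and the product of the first k integers (prefactor -1) is k!.
Term ratio: r(k) = 1 * (k-1/2) (k+1/2) / [(k+5/2) (k+1)] - rational; roots negated = parameters, x = 1, C = -1.


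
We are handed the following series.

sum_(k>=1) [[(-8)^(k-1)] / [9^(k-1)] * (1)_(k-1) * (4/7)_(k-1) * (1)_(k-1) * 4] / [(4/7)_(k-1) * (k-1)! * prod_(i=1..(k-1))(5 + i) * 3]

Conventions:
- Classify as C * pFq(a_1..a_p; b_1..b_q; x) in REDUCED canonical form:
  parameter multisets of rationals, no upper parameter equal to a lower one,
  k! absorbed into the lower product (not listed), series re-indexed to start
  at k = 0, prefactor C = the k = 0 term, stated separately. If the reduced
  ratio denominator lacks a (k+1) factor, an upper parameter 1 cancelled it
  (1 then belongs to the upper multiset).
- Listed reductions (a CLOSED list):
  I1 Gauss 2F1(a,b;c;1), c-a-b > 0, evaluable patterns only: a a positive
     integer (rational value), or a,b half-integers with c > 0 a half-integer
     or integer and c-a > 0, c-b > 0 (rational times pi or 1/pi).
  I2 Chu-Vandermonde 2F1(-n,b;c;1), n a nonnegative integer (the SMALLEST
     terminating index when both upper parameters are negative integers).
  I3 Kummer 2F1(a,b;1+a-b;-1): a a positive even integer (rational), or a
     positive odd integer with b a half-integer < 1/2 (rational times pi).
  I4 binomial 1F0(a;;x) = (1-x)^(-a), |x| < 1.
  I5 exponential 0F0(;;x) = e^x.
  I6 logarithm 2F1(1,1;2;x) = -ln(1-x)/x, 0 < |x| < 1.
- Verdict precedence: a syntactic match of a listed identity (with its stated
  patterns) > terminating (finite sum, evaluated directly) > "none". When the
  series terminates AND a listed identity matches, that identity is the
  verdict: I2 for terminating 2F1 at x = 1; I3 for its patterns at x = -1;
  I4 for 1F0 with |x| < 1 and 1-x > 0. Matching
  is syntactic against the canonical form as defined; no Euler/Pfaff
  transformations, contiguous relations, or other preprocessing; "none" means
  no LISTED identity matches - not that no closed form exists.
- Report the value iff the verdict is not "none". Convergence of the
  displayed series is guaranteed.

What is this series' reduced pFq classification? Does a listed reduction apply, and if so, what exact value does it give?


Classification (C = 4/3): 2F1 with upper {1, 1}, lower {6}, argument x = -8/9. Verdict: none. No listed pattern accepts 2F1(1, 1; 6; -8/9).

Key step: from the first term 4/3: the two geometric factors (C = 4/3, x = -8/9) combine into one argument.
Ratio: r(k) = (-8/9) * (k+1) (k+1) / [(k+6) (k+1)] - poly over poly, x = (-8/9) from leading terms; C = 4/3 at k = 0.


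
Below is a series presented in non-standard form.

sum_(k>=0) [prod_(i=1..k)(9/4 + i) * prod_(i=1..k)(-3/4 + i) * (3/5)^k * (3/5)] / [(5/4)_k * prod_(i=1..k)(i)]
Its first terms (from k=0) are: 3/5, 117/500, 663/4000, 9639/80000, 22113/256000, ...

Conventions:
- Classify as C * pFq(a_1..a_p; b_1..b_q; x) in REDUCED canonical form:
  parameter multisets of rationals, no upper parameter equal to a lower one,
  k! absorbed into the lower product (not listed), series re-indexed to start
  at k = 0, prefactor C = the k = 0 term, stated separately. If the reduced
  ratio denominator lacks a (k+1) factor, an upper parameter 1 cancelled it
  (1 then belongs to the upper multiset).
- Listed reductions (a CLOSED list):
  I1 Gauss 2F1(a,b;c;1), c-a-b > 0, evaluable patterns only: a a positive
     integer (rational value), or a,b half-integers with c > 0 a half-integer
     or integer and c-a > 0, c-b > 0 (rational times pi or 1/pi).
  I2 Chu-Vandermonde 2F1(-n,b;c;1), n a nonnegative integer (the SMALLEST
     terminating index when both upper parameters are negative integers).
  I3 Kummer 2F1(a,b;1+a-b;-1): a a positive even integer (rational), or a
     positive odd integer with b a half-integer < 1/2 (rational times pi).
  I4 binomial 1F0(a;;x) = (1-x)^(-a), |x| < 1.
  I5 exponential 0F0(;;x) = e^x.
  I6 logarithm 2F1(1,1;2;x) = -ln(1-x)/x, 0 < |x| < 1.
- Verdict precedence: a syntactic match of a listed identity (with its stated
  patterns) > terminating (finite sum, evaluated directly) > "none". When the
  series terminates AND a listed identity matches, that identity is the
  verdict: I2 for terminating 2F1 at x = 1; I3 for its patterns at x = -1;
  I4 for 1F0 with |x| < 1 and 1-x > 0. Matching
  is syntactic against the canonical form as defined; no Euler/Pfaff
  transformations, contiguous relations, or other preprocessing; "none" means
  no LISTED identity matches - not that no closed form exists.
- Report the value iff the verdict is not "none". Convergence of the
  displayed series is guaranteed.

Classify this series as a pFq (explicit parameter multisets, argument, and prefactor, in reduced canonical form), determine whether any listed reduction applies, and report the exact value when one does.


Structural cue: t_0 being 3/5, the product of the first k integers (C = 3/5, x = 3/5) is k!.
Adjacent-term ratio: r(k) = (3/5) * (k+1/4) (k+13/4) / [(k+5/4) (k+1)] - rational in k. x = (3/5); t_0 = 3/5; negate the roots.

x = 3/5 here; the reduced form reads 2F1, upper {1/4, 13/4}, lower {5/4}, C = 3/5. Verdict: none - this 2F1 at x = 3/5 matches no listed pattern, and upper {1/4, 13/4} holds no stopper.


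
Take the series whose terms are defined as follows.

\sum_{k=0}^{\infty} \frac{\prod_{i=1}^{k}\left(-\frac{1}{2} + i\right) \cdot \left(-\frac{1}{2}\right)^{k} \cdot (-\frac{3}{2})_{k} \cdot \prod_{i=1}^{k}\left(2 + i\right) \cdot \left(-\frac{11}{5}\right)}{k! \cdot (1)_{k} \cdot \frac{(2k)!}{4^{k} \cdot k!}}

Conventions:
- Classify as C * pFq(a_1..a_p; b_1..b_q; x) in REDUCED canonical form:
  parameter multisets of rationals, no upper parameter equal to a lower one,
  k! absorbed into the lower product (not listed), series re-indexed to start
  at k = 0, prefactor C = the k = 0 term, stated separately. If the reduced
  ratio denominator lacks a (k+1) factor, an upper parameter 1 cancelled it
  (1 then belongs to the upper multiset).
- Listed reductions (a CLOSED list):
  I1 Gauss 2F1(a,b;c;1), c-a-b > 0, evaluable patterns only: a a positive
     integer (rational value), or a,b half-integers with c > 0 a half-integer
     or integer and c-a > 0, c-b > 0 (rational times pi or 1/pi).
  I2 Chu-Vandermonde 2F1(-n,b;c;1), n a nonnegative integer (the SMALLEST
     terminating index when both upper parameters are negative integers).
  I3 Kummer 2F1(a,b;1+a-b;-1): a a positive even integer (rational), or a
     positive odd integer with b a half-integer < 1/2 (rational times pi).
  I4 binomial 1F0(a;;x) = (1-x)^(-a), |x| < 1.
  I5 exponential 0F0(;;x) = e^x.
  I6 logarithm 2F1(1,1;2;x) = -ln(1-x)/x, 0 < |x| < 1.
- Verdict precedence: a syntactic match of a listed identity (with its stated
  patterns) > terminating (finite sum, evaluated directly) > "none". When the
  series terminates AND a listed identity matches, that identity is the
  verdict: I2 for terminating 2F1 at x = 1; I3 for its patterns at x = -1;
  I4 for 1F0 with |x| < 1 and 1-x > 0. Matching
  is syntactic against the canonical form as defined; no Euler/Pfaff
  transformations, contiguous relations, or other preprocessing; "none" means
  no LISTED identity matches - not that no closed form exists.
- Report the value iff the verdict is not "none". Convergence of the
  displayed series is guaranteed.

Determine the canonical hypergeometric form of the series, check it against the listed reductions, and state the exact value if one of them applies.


At argument -\frac{1}{2}: a 2F1 with upper {-\frac{3}{2}, 3}, lower {1}, scaled by C = -\frac{11}{5}. Verdict: none (x = -\frac{1}{2}): each listed identity misses the multisets {-\frac{3}{2}, 3} ; {1}.

The tell: with t_0 = -\frac{11}{5}, the running product (C = -11/5, x = -1/2) telescopes to a rising factorial.
Term ratio: r(k) = -\frac{1}{2} * (k-\frac{3}{2}) (k+3) / [(k+1) (k+1)] - rational in k. x = -\frac{1}{2}; t_0 = -\frac{11}{5}; negate the roots.
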